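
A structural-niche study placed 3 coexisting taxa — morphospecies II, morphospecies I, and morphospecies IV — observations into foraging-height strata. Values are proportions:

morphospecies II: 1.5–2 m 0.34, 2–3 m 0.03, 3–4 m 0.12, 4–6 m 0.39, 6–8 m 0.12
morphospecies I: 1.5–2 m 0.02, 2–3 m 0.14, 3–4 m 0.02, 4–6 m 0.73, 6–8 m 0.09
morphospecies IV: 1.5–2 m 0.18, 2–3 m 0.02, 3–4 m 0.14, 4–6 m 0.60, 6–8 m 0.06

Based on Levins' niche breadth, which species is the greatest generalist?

morphospecies II

Σp_IIᵢ² = 0.34² + 0.03² + 0.12² + 0.39² + 0.12² = 0.1156 + 0.0009 + 0.0144 + 0.1521 + 0.0144 = 0.2974
B_II = 1 / 0.2974 = 3.3625
Σp_Iᵢ² = 0.02² + 0.14² + 0.02² + 0.73² + 0.09² = 0.0004 + 0.0196 + 0.0004 + 0.5329 + 0.0081 = 0.5614
B_I = 1 / 0.5614 = 1.7813
Σp_IVᵢ² = 0.18² + 0.02² + 0.14² + 0.60² + 0.06² = 0.0324 + 0.0004 + 0.0196 + 0.3600 + 0.0036 = 0.4160
B_IV = 1 / 0.4160 = 2.4038
Highest B → broadest niche (most generalist): morphospecies II (B = 3.36).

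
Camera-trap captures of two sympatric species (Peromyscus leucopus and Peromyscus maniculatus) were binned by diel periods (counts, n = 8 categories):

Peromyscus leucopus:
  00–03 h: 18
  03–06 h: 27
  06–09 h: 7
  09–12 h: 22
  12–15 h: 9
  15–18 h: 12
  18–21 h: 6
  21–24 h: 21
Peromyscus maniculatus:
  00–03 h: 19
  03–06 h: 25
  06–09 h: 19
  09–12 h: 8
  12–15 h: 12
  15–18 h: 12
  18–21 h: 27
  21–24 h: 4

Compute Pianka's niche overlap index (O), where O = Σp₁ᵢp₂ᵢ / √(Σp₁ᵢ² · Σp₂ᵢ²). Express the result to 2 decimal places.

0.77

Proportions for Peromyscus leucopus (n=122): 18/122=0.1475, 27/122=0.2213, 7/122=0.0574, 22/122=0.1803, 9/122=0.0738, 12/122=0.0984, 6/122=0.0492, 21/122=0.1721
Proportions for Peromyscus maniculatus (n=126): 19/126=0.1508, 25/126=0.1984, 19/126=0.1508, 8/126=0.0635, 12/126=0.0952, 12/126=0.0952, 27/126=0.2143, 4/126=0.0317
Σ p₁ᵢp₂ᵢ = 0.022243 + 0.043906 + 0.008656 + 0.011449 + 0.007026 + 0.009368 + 0.010544 + 0.005456 = 0.118648
Σp_1ᵢ² = 0.1475² + 0.2213² + 0.0574² + 0.1803² + 0.0738² + 0.0984² + 0.0492² + 0.1721² = 0.021756 + 0.048974 + 0.003295 + 0.032508 + 0.005446 + 0.009683 + 0.002421 + 0.029618 = 0.153701
Σp_2ᵢ² = 0.1508² + 0.1984² + 0.1508² + 0.0635² + 0.0952² + 0.0952² + 0.2143² + 0.0317² = 0.022741 + 0.039363 + 0.022741 + 0.004032 + 0.009063 + 0.009063 + 0.045924 + 0.001005 = 0.153932
O = 0.118648 / √(0.153701 × 0.153932) = 0.118648 / 0.1538165 = 0.7714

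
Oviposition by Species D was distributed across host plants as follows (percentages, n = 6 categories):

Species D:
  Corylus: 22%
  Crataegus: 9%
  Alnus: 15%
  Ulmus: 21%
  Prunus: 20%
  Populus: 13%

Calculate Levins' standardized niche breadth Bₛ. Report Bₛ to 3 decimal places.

Convert percentages to proportions (divide by 100).
Σpᵢ² = 0.22² + 0.09² + 0.15² + 0.21² + 0.20² + 0.13² = 0.0484 + 0.0081 + 0.0225 + 0.0441 + 0.0400 + 0.0169 = 0.1800
B = 1 / 0.1800 = 5.55556
Bₛ = (B − 1)/(n − 1) = (5.55556 − 1)/(6 − 1) = 4.55556/5 = 0.91111

0.911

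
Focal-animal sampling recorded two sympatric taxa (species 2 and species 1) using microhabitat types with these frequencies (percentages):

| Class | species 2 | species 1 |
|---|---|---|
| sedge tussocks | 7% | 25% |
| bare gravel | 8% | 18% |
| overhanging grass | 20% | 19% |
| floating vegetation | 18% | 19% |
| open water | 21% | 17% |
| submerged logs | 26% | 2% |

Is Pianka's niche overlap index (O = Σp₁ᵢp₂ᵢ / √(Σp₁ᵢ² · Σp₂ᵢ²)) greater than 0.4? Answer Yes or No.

Convert percentages to proportions (divide by 100).
Σ p₁ᵢp₂ᵢ = 0.0175 + 0.0144 + 0.0380 + 0.0342 + 0.0357 + 0.0052 = 0.1450
Σp_1ᵢ² = 0.07² + 0.08² + 0.20² + 0.18² + 0.21² + 0.26² = 0.0049 + 0.0064 + 0.0400 + 0.0324 + 0.0441 + 0.0676 = 0.1954
Σp_2ᵢ² = 0.25² + 0.18² + 0.19² + 0.19² + 0.17² + 0.02² = 0.0625 + 0.0324 + 0.0361 + 0.0361 + 0.0289 + 0.0004 = 0.1964
O = 0.1450 / √(0.1954 × 0.1964) = 0.1450 / 0.19590 = 0.7402
O = 0.7402 > 0.4 → Yes.

Yes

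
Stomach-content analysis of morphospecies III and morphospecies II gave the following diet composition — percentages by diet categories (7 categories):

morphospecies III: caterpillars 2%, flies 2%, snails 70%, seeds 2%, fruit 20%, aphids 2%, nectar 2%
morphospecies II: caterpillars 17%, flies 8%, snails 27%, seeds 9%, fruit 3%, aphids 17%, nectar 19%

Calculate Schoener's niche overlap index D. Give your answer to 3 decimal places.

0.400

Convert percentages to proportions (divide by 100).
Σ|p₁ᵢ − p₂ᵢ| = 0.15 + 0.06 + 0.43 + 0.07 + 0.17 + 0.15 + 0.17 = 1.20
D = 1 − ½ × 1.20 = 1 − 0.600 = 0.40000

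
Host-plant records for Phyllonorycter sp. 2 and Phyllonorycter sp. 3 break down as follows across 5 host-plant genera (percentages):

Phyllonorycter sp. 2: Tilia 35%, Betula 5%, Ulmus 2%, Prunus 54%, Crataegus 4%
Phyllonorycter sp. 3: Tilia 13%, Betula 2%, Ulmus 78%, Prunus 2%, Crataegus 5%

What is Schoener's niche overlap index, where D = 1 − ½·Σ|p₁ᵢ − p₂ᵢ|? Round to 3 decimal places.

Convert percentages to proportions (divide by 100).
Σ|p₁ᵢ − p₂ᵢ| = 0.22 + 0.03 + 0.76 + 0.52 + 0.01 = 1.54
D = 1 − ½ × 1.54 = 1 − 0.770 = 0.23000

0.230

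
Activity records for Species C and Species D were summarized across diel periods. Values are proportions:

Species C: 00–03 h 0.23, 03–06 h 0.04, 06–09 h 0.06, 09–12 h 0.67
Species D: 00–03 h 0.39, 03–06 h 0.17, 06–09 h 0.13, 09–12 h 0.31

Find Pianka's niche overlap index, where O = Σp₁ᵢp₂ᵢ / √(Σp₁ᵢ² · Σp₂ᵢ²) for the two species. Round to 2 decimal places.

Σ p₁ᵢp₂ᵢ = 0.0897 + 0.0068 + 0.0078 + 0.2077 = 0.3120
Σp_1ᵢ² = 0.23² + 0.04² + 0.06² + 0.67² = 0.0529 + 0.0016 + 0.0036 + 0.4489 = 0.5070
Σp_2ᵢ² = 0.39² + 0.17² + 0.13² + 0.31² = 0.1521 + 0.0289 + 0.0169 + 0.0961 = 0.2940
O = 0.3120 / √(0.5070 × 0.2940) = 0.3120 / 0.38608 = 0.8081

0.81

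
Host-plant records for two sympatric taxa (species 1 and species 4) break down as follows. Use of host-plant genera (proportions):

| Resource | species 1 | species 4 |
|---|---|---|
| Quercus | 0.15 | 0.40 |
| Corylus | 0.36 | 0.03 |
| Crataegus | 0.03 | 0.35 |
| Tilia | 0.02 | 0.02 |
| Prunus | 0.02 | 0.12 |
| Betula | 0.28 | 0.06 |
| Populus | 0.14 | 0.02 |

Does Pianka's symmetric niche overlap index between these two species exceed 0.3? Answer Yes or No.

Yes

Σ p₁ᵢp₂ᵢ = 0.0600 + 0.0108 + 0.0105 + 0.0004 + 0.0024 + 0.0168 + 0.0028 = 0.1037
Σp_1ᵢ² = 0.15² + 0.36² + 0.03² + 0.02² + 0.02² + 0.28² + 0.14² = 0.0225 + 0.1296 + 0.0009 + 0.0004 + 0.0004 + 0.0784 + 0.0196 = 0.2518
Σp_2ᵢ² = 0.40² + 0.03² + 0.35² + 0.02² + 0.12² + 0.06² + 0.02² = 0.1600 + 0.0009 + 0.1225 + 0.0004 + 0.0144 + 0.0036 + 0.0004 = 0.3022
O = 0.1037 / √(0.2518 × 0.3022) = 0.1037 / 0.27585 = 0.3759
O = 0.3759 > 0.3 → Yes.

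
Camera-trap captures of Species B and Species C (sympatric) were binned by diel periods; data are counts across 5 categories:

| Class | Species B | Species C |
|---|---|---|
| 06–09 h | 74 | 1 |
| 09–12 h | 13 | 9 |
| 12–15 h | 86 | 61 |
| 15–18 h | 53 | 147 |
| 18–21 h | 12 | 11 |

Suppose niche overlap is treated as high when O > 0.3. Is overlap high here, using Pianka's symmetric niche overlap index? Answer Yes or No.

Yes

Proportions for Species B (n=238): 74/238=0.3109, 13/238=0.0546, 86/238=0.3613, 53/238=0.2227, 12/238=0.0504
Proportions for Species C (n=229): 1/229=0.0044, 9/229=0.0393, 61/229=0.2664, 147/229=0.6419, 11/229=0.0480
Σ p₁ᵢp₂ᵢ = 0.001368 + 0.002146 + 0.096250 + 0.142951 + 0.002419 = 0.245134
Σp_1ᵢ² = 0.3109² + 0.0546² + 0.3613² + 0.2227² + 0.0504² = 0.096659 + 0.002981 + 0.130538 + 0.049595 + 0.002540 = 0.282313
Σp_2ᵢ² = 0.0044² + 0.0393² + 0.2664² + 0.6419² + 0.0480² = 0.000019 + 0.001544 + 0.070969 + 0.412036 + 0.002304 = 0.486872
O = 0.245134 / √(0.282313 × 0.486872) = 0.245134 / 0.3707429 = 0.6612
O = 0.6612 > 0.3 → Yes.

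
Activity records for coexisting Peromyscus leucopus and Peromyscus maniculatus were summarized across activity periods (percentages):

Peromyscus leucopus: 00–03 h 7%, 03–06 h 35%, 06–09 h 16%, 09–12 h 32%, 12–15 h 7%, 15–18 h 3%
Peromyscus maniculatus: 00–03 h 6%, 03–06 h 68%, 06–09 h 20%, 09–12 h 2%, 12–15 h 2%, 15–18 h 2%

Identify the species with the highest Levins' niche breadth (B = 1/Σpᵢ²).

Peromyscus leucopus

Convert percentages to proportions (divide by 100).
Σp_leucᵢ² = 0.07² + 0.35² + 0.16² + 0.32² + 0.07² + 0.03² = 0.0049 + 0.1225 + 0.0256 + 0.1024 + 0.0049 + 0.0009 = 0.2612
B_leuc = 1 / 0.2612 = 3.8285
Σp_maniᵢ² = 0.06² + 0.68² + 0.20² + 0.02² + 0.02² + 0.02² = 0.0036 + 0.4624 + 0.0400 + 0.0004 + 0.0004 + 0.0004 = 0.5072
B_mani = 1 / 0.5072 = 1.9716
Highest B → broadest niche (most generalist): Peromyscus leucopus (B = 3.83).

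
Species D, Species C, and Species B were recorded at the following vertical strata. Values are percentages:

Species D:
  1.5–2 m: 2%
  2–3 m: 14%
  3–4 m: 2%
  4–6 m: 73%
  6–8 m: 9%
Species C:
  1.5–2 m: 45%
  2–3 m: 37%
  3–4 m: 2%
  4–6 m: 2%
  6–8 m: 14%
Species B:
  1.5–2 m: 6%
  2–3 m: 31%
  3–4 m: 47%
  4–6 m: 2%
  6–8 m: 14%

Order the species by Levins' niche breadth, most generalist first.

Convert percentages to proportions (divide by 100).
Σp_Dᵢ² = 0.02² + 0.14² + 0.02² + 0.73² + 0.09² = 0.0004 + 0.0196 + 0.0004 + 0.5329 + 0.0081 = 0.5614
B_D = 1 / 0.5614 = 1.7813
Σp_Cᵢ² = 0.45² + 0.37² + 0.02² + 0.02² + 0.14² = 0.2025 + 0.1369 + 0.0004 + 0.0004 + 0.0196 = 0.3598
B_C = 1 / 0.3598 = 2.7793
Σp_Bᵢ² = 0.06² + 0.31² + 0.47² + 0.02² + 0.14² = 0.0036 + 0.0961 + 0.2209 + 0.0004 + 0.0196 = 0.3406
B_B = 1 / 0.3406 = 2.9360
Ranking by B (broadest → narrowest): Species B (2.94) > Species C (2.78) > Species D (1.78)

Species B > Species C > Species D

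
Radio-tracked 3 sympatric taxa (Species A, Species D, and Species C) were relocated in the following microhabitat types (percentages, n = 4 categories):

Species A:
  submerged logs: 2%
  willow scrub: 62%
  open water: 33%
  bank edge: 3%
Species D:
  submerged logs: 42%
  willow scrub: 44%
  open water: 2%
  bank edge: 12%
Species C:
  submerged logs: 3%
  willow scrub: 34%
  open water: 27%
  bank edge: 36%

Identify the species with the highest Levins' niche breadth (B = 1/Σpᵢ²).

Convert percentages to proportions (divide by 100).
Σp_Aᵢ² = 0.02² + 0.62² + 0.33² + 0.03² = 0.0004 + 0.3844 + 0.1089 + 0.0009 = 0.4946
B_A = 1 / 0.4946 = 2.0218
Σp_Dᵢ² = 0.42² + 0.44² + 0.02² + 0.12² = 0.1764 + 0.1936 + 0.0004 + 0.0144 = 0.3848
B_D = 1 / 0.3848 = 2.5988
Σp_Cᵢ² = 0.03² + 0.34² + 0.27² + 0.36² = 0.0009 + 0.1156 + 0.0729 + 0.1296 = 0.3190
B_C = 1 / 0.3190 = 3.1348
Highest B → broadest niche (most generalist): Species C (B = 3.13).

Species C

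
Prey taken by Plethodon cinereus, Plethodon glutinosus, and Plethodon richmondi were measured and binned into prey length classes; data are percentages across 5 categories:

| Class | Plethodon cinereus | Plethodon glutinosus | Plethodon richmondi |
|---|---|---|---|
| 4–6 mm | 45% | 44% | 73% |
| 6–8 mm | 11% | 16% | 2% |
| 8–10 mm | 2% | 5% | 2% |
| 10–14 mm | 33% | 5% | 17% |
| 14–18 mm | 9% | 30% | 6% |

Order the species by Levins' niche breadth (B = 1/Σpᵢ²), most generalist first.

Plethodon glutinosus > Plethodon cinereus > Plethodon richmondi

Convert percentages to proportions (divide by 100).
Σp_cineᵢ² = 0.45² + 0.11² + 0.02² + 0.33² + 0.09² = 0.2025 + 0.0121 + 0.0004 + 0.1089 + 0.0081 = 0.3320
B_cine = 1 / 0.3320 = 3.0120
Σp_glutᵢ² = 0.44² + 0.16² + 0.05² + 0.05² + 0.30² = 0.1936 + 0.0256 + 0.0025 + 0.0025 + 0.0900 = 0.3142
B_glut = 1 / 0.3142 = 3.1827
Σp_richᵢ² = 0.73² + 0.02² + 0.02² + 0.17² + 0.06² = 0.5329 + 0.0004 + 0.0004 + 0.0289 + 0.0036 = 0.5662
B_rich = 1 / 0.5662 = 1.7662
Ranking by B (broadest → narrowest): Plethodon glutinosus (3.18) > Plethodon cinereus (3.01) > Plethodon richmondi (1.77)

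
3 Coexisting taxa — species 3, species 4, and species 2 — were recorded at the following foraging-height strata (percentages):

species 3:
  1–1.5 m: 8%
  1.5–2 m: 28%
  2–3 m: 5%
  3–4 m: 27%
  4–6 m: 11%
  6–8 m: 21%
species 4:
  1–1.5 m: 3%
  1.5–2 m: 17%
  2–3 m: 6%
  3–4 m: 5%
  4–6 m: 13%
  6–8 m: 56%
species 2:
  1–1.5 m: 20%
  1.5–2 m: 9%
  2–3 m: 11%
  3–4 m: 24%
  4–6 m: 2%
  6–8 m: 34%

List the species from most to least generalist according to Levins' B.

Convert percentages to proportions (divide by 100).
Σp_3ᵢ² = 0.08² + 0.28² + 0.05² + 0.27² + 0.11² + 0.21² = 0.0064 + 0.0784 + 0.0025 + 0.0729 + 0.0121 + 0.0441 = 0.2164
B_3 = 1 / 0.2164 = 4.6211
Σp_4ᵢ² = 0.03² + 0.17² + 0.06² + 0.05² + 0.13² + 0.56² = 0.0009 + 0.0289 + 0.0036 + 0.0025 + 0.0169 + 0.3136 = 0.3664
B_4 = 1 / 0.3664 = 2.7293
Σp_2ᵢ² = 0.20² + 0.09² + 0.11² + 0.24² + 0.02² + 0.34² = 0.0400 + 0.0081 + 0.0121 + 0.0576 + 0.0004 + 0.1156 = 0.2338
B_2 = 1 / 0.2338 = 4.2772
Ranking by B (broadest → narrowest): species 3 (4.62) > species 2 (4.28) > species 4 (2.73)

species 3 > species 2 > species 4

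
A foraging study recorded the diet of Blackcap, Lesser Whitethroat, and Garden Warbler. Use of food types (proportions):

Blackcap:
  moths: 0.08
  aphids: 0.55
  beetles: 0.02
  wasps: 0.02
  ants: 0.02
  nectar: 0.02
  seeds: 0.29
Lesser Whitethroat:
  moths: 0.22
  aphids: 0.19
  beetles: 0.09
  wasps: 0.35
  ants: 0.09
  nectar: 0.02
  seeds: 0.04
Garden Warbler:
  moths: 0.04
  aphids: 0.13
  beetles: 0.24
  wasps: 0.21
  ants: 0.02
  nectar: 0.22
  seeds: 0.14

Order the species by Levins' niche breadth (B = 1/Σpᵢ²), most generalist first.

Garden Warbler > Lesser Whitethroat > Blackcap

Σp_Blacᵢ² = 0.08² + 0.55² + 0.02² + 0.02² + 0.02² + 0.02² + 0.29² = 0.0064 + 0.3025 + 0.0004 + 0.0004 + 0.0004 + 0.0004 + 0.0841 = 0.3946
B_Blac = 1 / 0.3946 = 2.5342
Σp_Whitᵢ² = 0.22² + 0.19² + 0.09² + 0.35² + 0.09² + 0.02² + 0.04² = 0.0484 + 0.0361 + 0.0081 + 0.1225 + 0.0081 + 0.0004 + 0.0016 = 0.2252
B_Whit = 1 / 0.2252 = 4.4405
Σp_Warbᵢ² = 0.04² + 0.13² + 0.24² + 0.21² + 0.02² + 0.22² + 0.14² = 0.0016 + 0.0169 + 0.0576 + 0.0441 + 0.0004 + 0.0484 + 0.0196 = 0.1886
B_Warb = 1 / 0.1886 = 5.3022
Ranking by B (broadest → narrowest): Garden Warbler (5.30) > Lesser Whitethroat (4.44) > Blackcap (2.53)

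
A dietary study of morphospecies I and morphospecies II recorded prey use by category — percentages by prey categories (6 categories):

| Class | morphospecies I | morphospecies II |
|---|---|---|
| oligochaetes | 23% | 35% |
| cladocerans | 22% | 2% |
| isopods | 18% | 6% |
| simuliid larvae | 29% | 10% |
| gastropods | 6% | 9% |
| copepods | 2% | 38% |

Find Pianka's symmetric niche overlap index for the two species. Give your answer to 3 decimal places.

0.544

Convert percentages to proportions (divide by 100).
Σ p₁ᵢp₂ᵢ = 0.0805 + 0.0044 + 0.0108 + 0.0290 + 0.0054 + 0.0076 = 0.1377
Σp_1ᵢ² = 0.23² + 0.22² + 0.18² + 0.29² + 0.06² + 0.02² = 0.0529 + 0.0484 + 0.0324 + 0.0841 + 0.0036 + 0.0004 = 0.2218
Σp_2ᵢ² = 0.35² + 0.02² + 0.06² + 0.10² + 0.09² + 0.38² = 0.1225 + 0.0004 + 0.0036 + 0.0100 + 0.0081 + 0.1444 = 0.2890
O = 0.1377 / √(0.2218 × 0.2890) = 0.1377 / 0.253180 = 0.54388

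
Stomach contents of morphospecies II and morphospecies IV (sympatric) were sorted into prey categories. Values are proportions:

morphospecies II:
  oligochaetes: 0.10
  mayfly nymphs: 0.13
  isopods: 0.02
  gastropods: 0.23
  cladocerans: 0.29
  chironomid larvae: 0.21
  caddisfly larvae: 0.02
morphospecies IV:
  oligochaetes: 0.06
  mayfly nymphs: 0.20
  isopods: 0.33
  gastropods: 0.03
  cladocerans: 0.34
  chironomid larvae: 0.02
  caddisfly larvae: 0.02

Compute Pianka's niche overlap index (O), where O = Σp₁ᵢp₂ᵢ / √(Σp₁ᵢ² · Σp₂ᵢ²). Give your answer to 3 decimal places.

Σ p₁ᵢp₂ᵢ = 0.0060 + 0.0260 + 0.0066 + 0.0069 + 0.0986 + 0.0042 + 0.0004 = 0.1487
Σp_1ᵢ² = 0.10² + 0.13² + 0.02² + 0.23² + 0.29² + 0.21² + 0.02² = 0.0100 + 0.0169 + 0.0004 + 0.0529 + 0.0841 + 0.0441 + 0.0004 = 0.2088
Σp_2ᵢ² = 0.06² + 0.20² + 0.33² + 0.03² + 0.34² + 0.02² + 0.02² = 0.0036 + 0.0400 + 0.1089 + 0.0009 + 0.1156 + 0.0004 + 0.0004 = 0.2698
O = 0.1487 / √(0.2088 × 0.2698) = 0.1487 / 0.237348 = 0.62651

0.627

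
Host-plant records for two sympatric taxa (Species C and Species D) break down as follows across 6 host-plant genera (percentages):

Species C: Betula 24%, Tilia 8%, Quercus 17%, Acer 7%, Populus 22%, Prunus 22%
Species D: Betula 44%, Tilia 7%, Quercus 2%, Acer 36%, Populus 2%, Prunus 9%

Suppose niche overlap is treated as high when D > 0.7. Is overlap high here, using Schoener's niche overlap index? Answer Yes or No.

No

Convert percentages to proportions (divide by 100).
Σ|p₁ᵢ − p₂ᵢ| = 0.20 + 0.01 + 0.15 + 0.29 + 0.20 + 0.13 = 0.98
D = 1 − ½ × 0.98 = 1 − 0.490 = 0.5100
D = 0.5100 < 0.7 → No.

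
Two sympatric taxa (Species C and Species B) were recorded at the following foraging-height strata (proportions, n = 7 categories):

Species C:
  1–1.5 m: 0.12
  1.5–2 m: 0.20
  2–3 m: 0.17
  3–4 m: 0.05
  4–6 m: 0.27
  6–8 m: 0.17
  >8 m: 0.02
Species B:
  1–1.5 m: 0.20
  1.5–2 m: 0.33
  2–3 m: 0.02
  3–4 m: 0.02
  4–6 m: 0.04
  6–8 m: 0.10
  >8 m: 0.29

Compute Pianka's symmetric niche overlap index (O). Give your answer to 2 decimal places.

Σ p₁ᵢp₂ᵢ = 0.0240 + 0.0660 + 0.0034 + 0.0010 + 0.0108 + 0.0170 + 0.0058 = 0.1280
Σp_1ᵢ² = 0.12² + 0.20² + 0.17² + 0.05² + 0.27² + 0.17² + 0.02² = 0.0144 + 0.0400 + 0.0289 + 0.0025 + 0.0729 + 0.0289 + 0.0004 = 0.1880
Σp_2ᵢ² = 0.20² + 0.33² + 0.02² + 0.02² + 0.04² + 0.10² + 0.29² = 0.0400 + 0.1089 + 0.0004 + 0.0004 + 0.0016 + 0.0100 + 0.0841 = 0.2454
O = 0.1280 / √(0.1880 × 0.2454) = 0.1280 / 0.21479 = 0.5959

0.60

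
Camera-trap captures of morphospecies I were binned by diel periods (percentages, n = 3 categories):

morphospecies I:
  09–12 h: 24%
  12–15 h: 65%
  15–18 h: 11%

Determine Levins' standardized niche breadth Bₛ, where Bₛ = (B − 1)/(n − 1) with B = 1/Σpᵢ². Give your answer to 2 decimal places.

0.52

Convert percentages to proportions (divide by 100).
Σpᵢ² = 0.24² + 0.65² + 0.11² = 0.0576 + 0.4225 + 0.0121 = 0.4922
B = 1 / 0.4922 = 2.0317
Bₛ = (B − 1)/(n − 1) = (2.0317 − 1)/(3 − 1) = 1.0317/2 = 0.5159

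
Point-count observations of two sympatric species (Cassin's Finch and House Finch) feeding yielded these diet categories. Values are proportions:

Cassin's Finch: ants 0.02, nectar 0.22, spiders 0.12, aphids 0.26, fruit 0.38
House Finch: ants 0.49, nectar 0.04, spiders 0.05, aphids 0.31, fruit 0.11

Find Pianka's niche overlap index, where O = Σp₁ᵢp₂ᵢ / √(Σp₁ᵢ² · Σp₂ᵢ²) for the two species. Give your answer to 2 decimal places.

Σ p₁ᵢp₂ᵢ = 0.0098 + 0.0088 + 0.0060 + 0.0806 + 0.0418 = 0.1470
Σp_1ᵢ² = 0.02² + 0.22² + 0.12² + 0.26² + 0.38² = 0.0004 + 0.0484 + 0.0144 + 0.0676 + 0.1444 = 0.2752
Σp_2ᵢ² = 0.49² + 0.04² + 0.05² + 0.31² + 0.11² = 0.2401 + 0.0016 + 0.0025 + 0.0961 + 0.0121 = 0.3524
O = 0.1470 / √(0.2752 × 0.3524) = 0.1470 / 0.31142 = 0.4720

0.47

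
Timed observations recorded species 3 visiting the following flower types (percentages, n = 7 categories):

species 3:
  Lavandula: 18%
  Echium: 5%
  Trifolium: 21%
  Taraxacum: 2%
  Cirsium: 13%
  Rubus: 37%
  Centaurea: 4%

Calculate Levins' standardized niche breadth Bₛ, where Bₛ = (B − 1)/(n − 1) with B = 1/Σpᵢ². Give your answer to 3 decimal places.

Convert percentages to proportions (divide by 100).
Σpᵢ² = 0.18² + 0.05² + 0.21² + 0.02² + 0.13² + 0.37² + 0.04² = 0.0324 + 0.0025 + 0.0441 + 0.0004 + 0.0169 + 0.1369 + 0.0016 = 0.2348
B = 1 / 0.2348 = 4.25894
Bₛ = (B − 1)/(n − 1) = (4.25894 − 1)/(7 − 1) = 3.25894/6 = 0.54316

0.543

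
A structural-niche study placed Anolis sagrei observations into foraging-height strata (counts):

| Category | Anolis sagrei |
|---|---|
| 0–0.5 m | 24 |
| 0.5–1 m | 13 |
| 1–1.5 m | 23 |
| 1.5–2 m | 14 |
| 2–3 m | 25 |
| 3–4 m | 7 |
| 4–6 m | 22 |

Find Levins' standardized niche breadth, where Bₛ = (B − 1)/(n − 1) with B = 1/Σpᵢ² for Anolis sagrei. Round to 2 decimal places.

Proportions for Anolis sagrei (n=128): 24/128=0.1875, 13/128=0.1016, 23/128=0.1797, 14/128=0.1094, 25/128=0.1953, 7/128=0.0547, 22/128=0.1719
Σpᵢ² = 0.1875² + 0.1016² + 0.1797² + 0.1094² + 0.1953² + 0.0547² + 0.1719² = 0.035156 + 0.010323 + 0.032292 + 0.011968 + 0.038142 + 0.002992 + 0.029550 = 0.160423
B = 1 / 0.160423 = 6.2335
Bₛ = (B − 1)/(n − 1) = (6.2335 − 1)/(7 − 1) = 5.2335/6 = 0.8723

0.87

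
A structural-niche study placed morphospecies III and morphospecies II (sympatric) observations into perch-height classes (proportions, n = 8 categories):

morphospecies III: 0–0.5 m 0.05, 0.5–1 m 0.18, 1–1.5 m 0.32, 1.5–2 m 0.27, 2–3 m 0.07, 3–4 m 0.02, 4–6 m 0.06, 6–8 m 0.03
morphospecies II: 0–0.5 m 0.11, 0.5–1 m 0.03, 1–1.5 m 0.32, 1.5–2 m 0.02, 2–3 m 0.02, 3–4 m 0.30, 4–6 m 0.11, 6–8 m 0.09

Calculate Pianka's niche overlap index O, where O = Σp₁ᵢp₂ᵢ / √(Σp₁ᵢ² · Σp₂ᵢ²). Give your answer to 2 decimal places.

Σ p₁ᵢp₂ᵢ = 0.0055 + 0.0054 + 0.1024 + 0.0054 + 0.0014 + 0.0060 + 0.0066 + 0.0027 = 0.1354
Σp_1ᵢ² = 0.05² + 0.18² + 0.32² + 0.27² + 0.07² + 0.02² + 0.06² + 0.03² = 0.0025 + 0.0324 + 0.1024 + 0.0729 + 0.0049 + 0.0004 + 0.0036 + 0.0009 = 0.2200
Σp_2ᵢ² = 0.11² + 0.03² + 0.32² + 0.02² + 0.02² + 0.30² + 0.11² + 0.09² = 0.0121 + 0.0009 + 0.1024 + 0.0004 + 0.0004 + 0.0900 + 0.0121 + 0.0081 = 0.2264
O = 0.1354 / √(0.2200 × 0.2264) = 0.1354 / 0.22318 = 0.6067

0.61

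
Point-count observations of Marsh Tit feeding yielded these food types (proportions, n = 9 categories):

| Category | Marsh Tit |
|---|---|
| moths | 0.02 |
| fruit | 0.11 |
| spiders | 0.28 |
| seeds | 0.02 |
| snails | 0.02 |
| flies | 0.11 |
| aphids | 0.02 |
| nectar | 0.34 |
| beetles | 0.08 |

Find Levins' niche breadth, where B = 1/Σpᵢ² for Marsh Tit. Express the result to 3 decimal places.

4.421

Σpᵢ² = 0.02² + 0.11² + 0.28² + 0.02² + 0.02² + 0.11² + 0.02² + 0.34² + 0.08² = 0.0004 + 0.0121 + 0.0784 + 0.0004 + 0.0004 + 0.0121 + 0.0004 + 0.1156 + 0.0064 = 0.2262
B = 1 / 0.2262 = 4.42087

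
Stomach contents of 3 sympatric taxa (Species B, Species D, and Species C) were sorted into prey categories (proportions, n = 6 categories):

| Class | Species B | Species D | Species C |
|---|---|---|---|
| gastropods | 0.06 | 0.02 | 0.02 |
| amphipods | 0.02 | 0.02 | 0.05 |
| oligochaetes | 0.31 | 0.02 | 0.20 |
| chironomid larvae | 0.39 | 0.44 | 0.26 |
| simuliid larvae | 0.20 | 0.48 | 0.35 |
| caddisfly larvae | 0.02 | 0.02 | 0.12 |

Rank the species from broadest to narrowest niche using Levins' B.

Species C > Species B > Species D

Σp_Bᵢ² = 0.06² + 0.02² + 0.31² + 0.39² + 0.20² + 0.02² = 0.0036 + 0.0004 + 0.0961 + 0.1521 + 0.0400 + 0.0004 = 0.2926
B_B = 1 / 0.2926 = 3.4176
Σp_Dᵢ² = 0.02² + 0.02² + 0.02² + 0.44² + 0.48² + 0.02² = 0.0004 + 0.0004 + 0.0004 + 0.1936 + 0.2304 + 0.0004 = 0.4256
B_D = 1 / 0.4256 = 2.3496
Σp_Cᵢ² = 0.02² + 0.05² + 0.20² + 0.26² + 0.35² + 0.12² = 0.0004 + 0.0025 + 0.0400 + 0.0676 + 0.1225 + 0.0144 = 0.2474
B_C = 1 / 0.2474 = 4.0420
Ranking by B (broadest → narrowest): Species C (4.04) > Species B (3.42) > Species D (2.35)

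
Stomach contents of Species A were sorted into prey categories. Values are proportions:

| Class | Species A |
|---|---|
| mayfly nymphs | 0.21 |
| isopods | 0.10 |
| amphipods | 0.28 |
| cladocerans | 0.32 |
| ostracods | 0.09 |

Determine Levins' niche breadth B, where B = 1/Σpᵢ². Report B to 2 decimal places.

Σpᵢ² = 0.21² + 0.10² + 0.28² + 0.32² + 0.09² = 0.0441 + 0.0100 + 0.0784 + 0.1024 + 0.0081 = 0.2430
B = 1 / 0.2430 = 4.1152

4.12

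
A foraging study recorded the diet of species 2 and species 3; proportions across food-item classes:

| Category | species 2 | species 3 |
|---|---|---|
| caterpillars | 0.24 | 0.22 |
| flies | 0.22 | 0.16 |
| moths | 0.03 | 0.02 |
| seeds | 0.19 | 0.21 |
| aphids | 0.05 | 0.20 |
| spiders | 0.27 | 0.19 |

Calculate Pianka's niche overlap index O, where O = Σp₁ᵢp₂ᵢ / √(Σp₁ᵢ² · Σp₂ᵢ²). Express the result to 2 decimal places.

0.92

Σ p₁ᵢp₂ᵢ = 0.0528 + 0.0352 + 0.0006 + 0.0399 + 0.0100 + 0.0513 = 0.1898
Σp_1ᵢ² = 0.24² + 0.22² + 0.03² + 0.19² + 0.05² + 0.27² = 0.0576 + 0.0484 + 0.0009 + 0.0361 + 0.0025 + 0.0729 = 0.2184
Σp_2ᵢ² = 0.22² + 0.16² + 0.02² + 0.21² + 0.20² + 0.19² = 0.0484 + 0.0256 + 0.0004 + 0.0441 + 0.0400 + 0.0361 = 0.1946
O = 0.1898 / √(0.2184 × 0.1946) = 0.1898 / 0.20616 = 0.9206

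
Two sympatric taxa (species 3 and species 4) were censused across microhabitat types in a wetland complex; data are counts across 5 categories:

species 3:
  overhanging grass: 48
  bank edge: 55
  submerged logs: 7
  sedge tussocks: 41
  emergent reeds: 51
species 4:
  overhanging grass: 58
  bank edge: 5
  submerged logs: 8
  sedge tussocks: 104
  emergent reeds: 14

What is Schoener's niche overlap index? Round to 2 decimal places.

Proportions for species 3 (n=202): 48/202=0.2376, 55/202=0.2723, 7/202=0.0347, 41/202=0.2030, 51/202=0.2525
Proportions for species 4 (n=189): 58/189=0.3069, 5/189=0.0265, 8/189=0.0423, 104/189=0.5503, 14/189=0.0741
Σ|p₁ᵢ − p₂ᵢ| = 0.0693 + 0.2458 + 0.0076 + 0.3473 + 0.1784 = 0.8484
D = 1 − ½ × 0.8484 = 1 − 0.42420 = 0.57580

0.58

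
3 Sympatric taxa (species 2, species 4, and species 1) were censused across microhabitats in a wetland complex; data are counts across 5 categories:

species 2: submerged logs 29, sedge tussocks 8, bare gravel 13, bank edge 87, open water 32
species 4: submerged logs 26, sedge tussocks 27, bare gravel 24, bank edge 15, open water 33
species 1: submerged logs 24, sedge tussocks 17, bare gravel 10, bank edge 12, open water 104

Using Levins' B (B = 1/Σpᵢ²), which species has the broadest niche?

Proportions for species 2 (n=169): 29/169=0.1716, 8/169=0.0473, 13/169=0.0769, 87/169=0.5148, 32/169=0.1893
Proportions for species 4 (n=125): 26/125=0.2080, 27/125=0.2160, 24/125=0.1920, 15/125=0.1200, 33/125=0.2640
Proportions for species 1 (n=167): 24/167=0.1437, 17/167=0.1018, 10/167=0.0599, 12/167=0.0719, 104/167=0.6228
Σp_2ᵢ² = 0.1716² + 0.0473² + 0.0769² + 0.5148² + 0.1893² = 0.029447 + 0.002237 + 0.005914 + 0.265019 + 0.035834 = 0.338451
B_2 = 1 / 0.338451 = 2.9546
Σp_4ᵢ² = 0.2080² + 0.2160² + 0.1920² + 0.1200² + 0.2640² = 0.043264 + 0.046656 + 0.036864 + 0.014400 + 0.069696 = 0.210880
B_4 = 1 / 0.210880 = 4.7420
Σp_1ᵢ² = 0.1437² + 0.1018² + 0.0599² + 0.0719² + 0.6228² = 0.020650 + 0.010363 + 0.003588 + 0.005170 + 0.387880 = 0.427651
B_1 = 1 / 0.427651 = 2.3384
Highest B → broadest niche (most generalist): species 4 (B = 4.74).

species 4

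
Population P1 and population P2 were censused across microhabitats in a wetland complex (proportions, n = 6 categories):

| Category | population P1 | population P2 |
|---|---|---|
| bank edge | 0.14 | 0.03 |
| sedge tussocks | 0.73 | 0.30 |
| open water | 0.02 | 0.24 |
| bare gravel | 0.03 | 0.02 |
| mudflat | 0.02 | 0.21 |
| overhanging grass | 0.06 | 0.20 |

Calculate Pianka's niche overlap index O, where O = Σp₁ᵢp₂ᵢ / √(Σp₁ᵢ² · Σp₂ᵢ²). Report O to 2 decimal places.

Σ p₁ᵢp₂ᵢ = 0.0042 + 0.2190 + 0.0048 + 0.0006 + 0.0042 + 0.0120 = 0.2448
Σp_1ᵢ² = 0.14² + 0.73² + 0.02² + 0.03² + 0.02² + 0.06² = 0.0196 + 0.5329 + 0.0004 + 0.0009 + 0.0004 + 0.0036 = 0.5578
Σp_2ᵢ² = 0.03² + 0.30² + 0.24² + 0.02² + 0.21² + 0.20² = 0.0009 + 0.0900 + 0.0576 + 0.0004 + 0.0441 + 0.0400 = 0.2330
O = 0.2448 / √(0.5578 × 0.2330) = 0.2448 / 0.36051 = 0.6790

0.68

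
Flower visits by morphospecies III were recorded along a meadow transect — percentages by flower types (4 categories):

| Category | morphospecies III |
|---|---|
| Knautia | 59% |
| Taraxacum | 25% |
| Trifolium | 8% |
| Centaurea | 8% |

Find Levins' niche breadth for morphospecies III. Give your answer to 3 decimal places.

Convert percentages to proportions (divide by 100).
Σpᵢ² = 0.59² + 0.25² + 0.08² + 0.08² = 0.3481 + 0.0625 + 0.0064 + 0.0064 = 0.4234
B = 1 / 0.4234 = 2.36183

2.362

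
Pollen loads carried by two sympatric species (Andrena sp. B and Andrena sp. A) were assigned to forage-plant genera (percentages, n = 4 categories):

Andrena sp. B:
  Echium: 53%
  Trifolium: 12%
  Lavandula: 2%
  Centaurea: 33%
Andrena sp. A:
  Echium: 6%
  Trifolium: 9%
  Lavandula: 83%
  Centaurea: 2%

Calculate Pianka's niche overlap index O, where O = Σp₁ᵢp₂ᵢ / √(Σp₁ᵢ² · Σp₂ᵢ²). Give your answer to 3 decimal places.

Convert percentages to proportions (divide by 100).
Σ p₁ᵢp₂ᵢ = 0.0318 + 0.0108 + 0.0166 + 0.0066 = 0.0658
Σp_1ᵢ² = 0.53² + 0.12² + 0.02² + 0.33² = 0.2809 + 0.0144 + 0.0004 + 0.1089 = 0.4046
Σp_2ᵢ² = 0.06² + 0.09² + 0.83² + 0.02² = 0.0036 + 0.0081 + 0.6889 + 0.0004 = 0.7010
O = 0.0658 / √(0.4046 × 0.7010) = 0.0658 / 0.532564 = 0.12355

0.124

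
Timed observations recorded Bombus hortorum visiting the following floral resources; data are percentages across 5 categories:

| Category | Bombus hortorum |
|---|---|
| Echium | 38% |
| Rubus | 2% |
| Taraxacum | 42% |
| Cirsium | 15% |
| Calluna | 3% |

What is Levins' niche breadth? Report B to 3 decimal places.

2.902

Convert percentages to proportions (divide by 100).
Σpᵢ² = 0.38² + 0.02² + 0.42² + 0.15² + 0.03² = 0.1444 + 0.0004 + 0.1764 + 0.0225 + 0.0009 = 0.3446
B = 1 / 0.3446 = 2.90192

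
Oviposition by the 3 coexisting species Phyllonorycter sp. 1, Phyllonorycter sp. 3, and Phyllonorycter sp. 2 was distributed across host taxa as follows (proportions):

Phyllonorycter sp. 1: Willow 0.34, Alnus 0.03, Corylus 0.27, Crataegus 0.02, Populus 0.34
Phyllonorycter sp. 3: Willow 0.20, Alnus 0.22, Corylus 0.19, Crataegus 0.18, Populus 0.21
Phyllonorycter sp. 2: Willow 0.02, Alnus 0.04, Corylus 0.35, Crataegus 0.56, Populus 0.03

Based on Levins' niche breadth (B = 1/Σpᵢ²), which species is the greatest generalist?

Phyllonorycter sp. 3

Σp_1ᵢ² = 0.34² + 0.03² + 0.27² + 0.02² + 0.34² = 0.1156 + 0.0009 + 0.0729 + 0.0004 + 0.1156 = 0.3054
B_1 = 1 / 0.3054 = 3.2744
Σp_3ᵢ² = 0.20² + 0.22² + 0.19² + 0.18² + 0.21² = 0.0400 + 0.0484 + 0.0361 + 0.0324 + 0.0441 = 0.2010
B_3 = 1 / 0.2010 = 4.9751
Σp_2ᵢ² = 0.02² + 0.04² + 0.35² + 0.56² + 0.03² = 0.0004 + 0.0016 + 0.1225 + 0.3136 + 0.0009 = 0.4390
B_2 = 1 / 0.4390 = 2.2779
Highest B → broadest niche (most generalist): Phyllonorycter sp. 3 (B = 4.98).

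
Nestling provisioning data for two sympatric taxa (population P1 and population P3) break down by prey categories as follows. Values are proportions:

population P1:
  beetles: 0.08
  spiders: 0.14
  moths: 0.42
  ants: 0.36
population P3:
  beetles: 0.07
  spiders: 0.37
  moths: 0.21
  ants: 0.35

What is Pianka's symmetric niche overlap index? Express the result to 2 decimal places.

0.85

Σ p₁ᵢp₂ᵢ = 0.0056 + 0.0518 + 0.0882 + 0.1260 = 0.2716
Σp_1ᵢ² = 0.08² + 0.14² + 0.42² + 0.36² = 0.0064 + 0.0196 + 0.1764 + 0.1296 = 0.3320
Σp_2ᵢ² = 0.07² + 0.37² + 0.21² + 0.35² = 0.0049 + 0.1369 + 0.0441 + 0.1225 = 0.3084
O = 0.2716 / √(0.3320 × 0.3084) = 0.2716 / 0.31998 = 0.8488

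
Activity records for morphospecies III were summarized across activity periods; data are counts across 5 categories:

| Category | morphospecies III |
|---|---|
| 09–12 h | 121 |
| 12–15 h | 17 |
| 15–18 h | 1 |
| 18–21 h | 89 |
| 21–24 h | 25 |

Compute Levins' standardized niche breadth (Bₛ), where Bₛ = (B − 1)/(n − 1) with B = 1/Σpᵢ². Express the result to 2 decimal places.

Proportions for morphospecies III (n=253): 121/253=0.4783, 17/253=0.0672, 1/253=0.0040, 89/253=0.3518, 25/253=0.0988
Σpᵢ² = 0.4783² + 0.0672² + 0.0040² + 0.3518² + 0.0988² = 0.228771 + 0.004516 + 0.000016 + 0.123763 + 0.009761 = 0.366827
B = 1 / 0.366827 = 2.7261
Bₛ = (B − 1)/(n − 1) = (2.7261 − 1)/(5 − 1) = 1.7261/4 = 0.4315

0.43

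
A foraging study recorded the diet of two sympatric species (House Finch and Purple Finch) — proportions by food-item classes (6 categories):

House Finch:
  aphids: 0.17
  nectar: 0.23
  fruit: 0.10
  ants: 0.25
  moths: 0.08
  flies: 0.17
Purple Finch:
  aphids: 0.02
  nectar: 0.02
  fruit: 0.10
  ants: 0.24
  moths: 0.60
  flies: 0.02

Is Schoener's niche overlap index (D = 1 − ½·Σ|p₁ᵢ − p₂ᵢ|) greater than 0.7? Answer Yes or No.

No

Σ|p₁ᵢ − p₂ᵢ| = 0.15 + 0.21 + 0.00 + 0.01 + 0.52 + 0.15 = 1.04
D = 1 − ½ × 1.04 = 1 − 0.520 = 0.4800
D = 0.4800 < 0.7 → No.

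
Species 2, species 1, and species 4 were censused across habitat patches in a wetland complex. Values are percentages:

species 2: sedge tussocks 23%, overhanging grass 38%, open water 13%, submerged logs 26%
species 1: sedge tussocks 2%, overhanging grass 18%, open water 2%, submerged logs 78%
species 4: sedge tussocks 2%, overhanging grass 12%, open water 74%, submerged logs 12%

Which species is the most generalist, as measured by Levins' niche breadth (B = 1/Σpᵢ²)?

Convert percentages to proportions (divide by 100).
Σp_2ᵢ² = 0.23² + 0.38² + 0.13² + 0.26² = 0.0529 + 0.1444 + 0.0169 + 0.0676 = 0.2818
B_2 = 1 / 0.2818 = 3.5486
Σp_1ᵢ² = 0.02² + 0.18² + 0.02² + 0.78² = 0.0004 + 0.0324 + 0.0004 + 0.6084 = 0.6416
B_1 = 1 / 0.6416 = 1.5586
Σp_4ᵢ² = 0.02² + 0.12² + 0.74² + 0.12² = 0.0004 + 0.0144 + 0.5476 + 0.0144 = 0.5768
B_4 = 1 / 0.5768 = 1.7337
Highest B → broadest niche (most generalist): species 2 (B = 3.55).

species 2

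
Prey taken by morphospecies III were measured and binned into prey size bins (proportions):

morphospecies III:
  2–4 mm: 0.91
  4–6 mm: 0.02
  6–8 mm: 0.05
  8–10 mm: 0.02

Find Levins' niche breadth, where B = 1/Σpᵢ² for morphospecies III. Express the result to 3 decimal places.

1.203

Σpᵢ² = 0.91² + 0.02² + 0.05² + 0.02² = 0.8281 + 0.0004 + 0.0025 + 0.0004 = 0.8314
B = 1 / 0.8314 = 1.20279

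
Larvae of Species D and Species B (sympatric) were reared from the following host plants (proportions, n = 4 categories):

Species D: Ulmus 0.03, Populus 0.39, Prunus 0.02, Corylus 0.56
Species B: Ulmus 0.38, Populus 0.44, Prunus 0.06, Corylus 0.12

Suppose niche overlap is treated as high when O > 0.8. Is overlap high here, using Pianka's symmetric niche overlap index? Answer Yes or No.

No

Σ p₁ᵢp₂ᵢ = 0.0114 + 0.1716 + 0.0012 + 0.0672 = 0.2514
Σp_1ᵢ² = 0.03² + 0.39² + 0.02² + 0.56² = 0.0009 + 0.1521 + 0.0004 + 0.3136 = 0.4670
Σp_2ᵢ² = 0.38² + 0.44² + 0.06² + 0.12² = 0.1444 + 0.1936 + 0.0036 + 0.0144 = 0.3560
O = 0.2514 / √(0.4670 × 0.3560) = 0.2514 / 0.40774 = 0.6166
O = 0.6166 < 0.8 → No.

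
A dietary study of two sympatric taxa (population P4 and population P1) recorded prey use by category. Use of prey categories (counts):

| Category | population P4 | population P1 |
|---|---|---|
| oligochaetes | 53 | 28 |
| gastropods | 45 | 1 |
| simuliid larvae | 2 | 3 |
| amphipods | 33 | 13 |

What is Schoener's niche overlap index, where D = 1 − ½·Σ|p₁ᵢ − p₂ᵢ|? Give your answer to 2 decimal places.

0.68

Proportions for population P4 (n=133): 53/133=0.3985, 45/133=0.3383, 2/133=0.0150, 33/133=0.2481
Proportions for population P1 (n=45): 28/45=0.6222, 1/45=0.0222, 3/45=0.0667, 13/45=0.2889
Σ|p₁ᵢ − p₂ᵢ| = 0.2237 + 0.3161 + 0.0517 + 0.0408 = 0.6323
D = 1 − ½ × 0.6323 = 1 − 0.31615 = 0.68385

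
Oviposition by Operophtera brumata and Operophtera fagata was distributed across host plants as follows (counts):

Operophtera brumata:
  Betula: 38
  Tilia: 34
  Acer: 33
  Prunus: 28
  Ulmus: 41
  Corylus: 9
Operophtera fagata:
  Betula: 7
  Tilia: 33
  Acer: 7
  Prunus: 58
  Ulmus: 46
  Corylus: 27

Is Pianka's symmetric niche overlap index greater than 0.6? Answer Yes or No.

Yes

Proportions for Operophtera brumata (n=183): 38/183=0.2077, 34/183=0.1858, 33/183=0.1803, 28/183=0.1530, 41/183=0.2240, 9/183=0.0492
Proportions for Operophtera fagata (n=178): 7/178=0.0393, 33/178=0.1854, 7/178=0.0393, 58/178=0.3258, 46/178=0.2584, 27/178=0.1517
Σ p₁ᵢp₂ᵢ = 0.008163 + 0.034447 + 0.007086 + 0.049847 + 0.057882 + 0.007464 = 0.164889
Σp_1ᵢ² = 0.2077² + 0.1858² + 0.1803² + 0.1530² + 0.2240² + 0.0492² = 0.043139 + 0.034522 + 0.032508 + 0.023409 + 0.050176 + 0.002421 = 0.186175
Σp_2ᵢ² = 0.0393² + 0.1854² + 0.0393² + 0.3258² + 0.2584² + 0.1517² = 0.001544 + 0.034373 + 0.001544 + 0.106146 + 0.066771 + 0.023013 = 0.233391
O = 0.164889 / √(0.186175 × 0.233391) = 0.164889 / 0.2084504 = 0.7910
O = 0.7910 > 0.6 → Yes.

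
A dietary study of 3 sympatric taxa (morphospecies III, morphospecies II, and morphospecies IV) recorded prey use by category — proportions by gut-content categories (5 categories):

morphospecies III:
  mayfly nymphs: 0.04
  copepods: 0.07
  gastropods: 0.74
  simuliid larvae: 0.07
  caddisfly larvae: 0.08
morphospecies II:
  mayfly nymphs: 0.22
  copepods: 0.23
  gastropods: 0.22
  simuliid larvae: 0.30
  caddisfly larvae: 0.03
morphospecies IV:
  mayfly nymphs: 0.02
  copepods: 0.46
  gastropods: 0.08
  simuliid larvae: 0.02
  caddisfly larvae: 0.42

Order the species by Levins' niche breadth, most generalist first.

Σp_IIIᵢ² = 0.04² + 0.07² + 0.74² + 0.07² + 0.08² = 0.0016 + 0.0049 + 0.5476 + 0.0049 + 0.0064 = 0.5654
B_III = 1 / 0.5654 = 1.7687
Σp_IIᵢ² = 0.22² + 0.23² + 0.22² + 0.30² + 0.03² = 0.0484 + 0.0529 + 0.0484 + 0.0900 + 0.0009 = 0.2406
B_II = 1 / 0.2406 = 4.1563
Σp_IVᵢ² = 0.02² + 0.46² + 0.08² + 0.02² + 0.42² = 0.0004 + 0.2116 + 0.0064 + 0.0004 + 0.1764 = 0.3952
B_IV = 1 / 0.3952 = 2.5304
Ranking by B (broadest → narrowest): morphospecies II (4.16) > morphospecies IV (2.53) > morphospecies III (1.77)

morphospecies II > morphospecies IV > morphospecies III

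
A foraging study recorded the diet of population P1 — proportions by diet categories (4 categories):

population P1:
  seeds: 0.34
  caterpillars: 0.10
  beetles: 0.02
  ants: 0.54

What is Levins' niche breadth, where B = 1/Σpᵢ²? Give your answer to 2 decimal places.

Σpᵢ² = 0.34² + 0.10² + 0.02² + 0.54² = 0.1156 + 0.0100 + 0.0004 + 0.2916 = 0.4176
B = 1 / 0.4176 = 2.3946

2.39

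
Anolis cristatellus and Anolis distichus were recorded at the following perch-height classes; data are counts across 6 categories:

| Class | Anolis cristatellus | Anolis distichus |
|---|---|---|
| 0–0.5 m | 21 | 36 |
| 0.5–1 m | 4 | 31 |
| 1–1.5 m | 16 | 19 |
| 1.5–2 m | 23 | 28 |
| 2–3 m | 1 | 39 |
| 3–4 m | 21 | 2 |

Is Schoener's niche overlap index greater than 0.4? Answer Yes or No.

Proportions for Anolis cristatellus (n=86): 21/86=0.2442, 4/86=0.0465, 16/86=0.1860, 23/86=0.2674, 1/86=0.0116, 21/86=0.2442
Proportions for Anolis distichus (n=155): 36/155=0.2323, 31/155=0.2000, 19/155=0.1226, 28/155=0.1806, 39/155=0.2516, 2/155=0.0129
Σ|p₁ᵢ − p₂ᵢ| = 0.0119 + 0.1535 + 0.0634 + 0.0868 + 0.2400 + 0.2313 = 0.7869
D = 1 − ½ × 0.7869 = 1 − 0.39345 = 0.60655
D = 0.60655 > 0.4 → Yes.

Yes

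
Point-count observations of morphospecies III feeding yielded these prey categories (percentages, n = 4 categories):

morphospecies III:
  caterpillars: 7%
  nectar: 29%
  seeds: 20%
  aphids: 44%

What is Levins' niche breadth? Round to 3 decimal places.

3.100

Convert percentages to proportions (divide by 100).
Σpᵢ² = 0.07² + 0.29² + 0.20² + 0.44² = 0.0049 + 0.0841 + 0.0400 + 0.1936 = 0.3226
B = 1 / 0.3226 = 3.09981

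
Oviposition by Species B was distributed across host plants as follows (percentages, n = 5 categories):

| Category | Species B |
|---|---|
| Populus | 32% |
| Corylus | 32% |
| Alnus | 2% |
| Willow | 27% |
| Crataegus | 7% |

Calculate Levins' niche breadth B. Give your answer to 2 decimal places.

3.53

Convert percentages to proportions (divide by 100).
Σpᵢ² = 0.32² + 0.32² + 0.02² + 0.27² + 0.07² = 0.1024 + 0.1024 + 0.0004 + 0.0729 + 0.0049 = 0.2830
B = 1 / 0.2830 = 3.5336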